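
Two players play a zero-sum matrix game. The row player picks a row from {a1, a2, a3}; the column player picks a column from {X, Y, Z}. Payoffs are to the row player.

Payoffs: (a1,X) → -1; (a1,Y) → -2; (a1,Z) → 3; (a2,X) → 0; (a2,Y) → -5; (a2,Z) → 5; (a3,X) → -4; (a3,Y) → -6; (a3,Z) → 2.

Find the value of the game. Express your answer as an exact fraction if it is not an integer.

Row minima: a1 → -2, a2 → -5, a3 → -6; maximin = -2.
Column maxima: X → 0, Y → -2, Z → 5; minimax = -2.
Since maximin = minimax = -2, there is a saddle point and the value is -2.

-2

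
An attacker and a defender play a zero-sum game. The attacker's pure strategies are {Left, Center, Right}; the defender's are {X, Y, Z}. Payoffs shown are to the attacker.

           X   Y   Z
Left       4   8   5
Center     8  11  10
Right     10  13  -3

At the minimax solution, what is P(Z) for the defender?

2/15

Row minima: Left → 4, Center → 8, Right → -3; maximin = 8.
Column maxima: X → 10, Y → 13, Z → 10; minimax = 10.
8 ≠ 10, so there is no saddle point; optimal play is mixed.
Left is strictly dominated by Center, so the attacker never plays it.
Y is strictly dominated by X (it gives the attacker strictly more in every row), so the defender never plays it.
On the remaining 2×2 (Center, Right vs X, Z):
Let the attacker play Center with probability p. Expected payoff against X: 8p + 10(1−p) = −2p + 10; against Z: 10p + (-3)(1−p) = 13p − 3.
Setting these equal: −2p + 10 = 13p − 3 ⇒ −15p = -13 ⇒ p = 13/15, and the value is (-2)·(13/15) + 10 = 124/15.
For the defender: with q = P(X), equating Center's and Right's payoffs gives −2q + 10 = 13q − 3 ⇒ q = 13/15.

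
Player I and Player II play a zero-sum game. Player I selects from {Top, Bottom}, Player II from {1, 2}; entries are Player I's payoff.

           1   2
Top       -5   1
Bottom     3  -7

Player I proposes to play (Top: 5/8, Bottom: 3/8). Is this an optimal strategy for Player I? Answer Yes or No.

Yes

Against 1 this mix gives (5/8)·(-5) + (3/8)·3 = -2.
Against 2 this mix gives (5/8)·1 + (3/8)·(-7) = -2.
All of Player II's active replies (1, 2) yield -2, and no column does worse for Player I. The mix makes Player II indifferent and guarantees -2, so it is optimal.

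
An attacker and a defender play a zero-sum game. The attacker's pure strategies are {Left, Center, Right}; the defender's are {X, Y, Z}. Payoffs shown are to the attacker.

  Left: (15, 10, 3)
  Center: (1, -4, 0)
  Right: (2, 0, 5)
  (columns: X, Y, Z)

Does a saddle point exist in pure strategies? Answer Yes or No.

No

Row minima: Left → 3, Center → -4, Right → 0; maximin = 3.
Column maxima: X → 15, Y → 10, Z → 5; minimax = 5.
3 ≠ 5, so no pure-strategy equilibrium exists.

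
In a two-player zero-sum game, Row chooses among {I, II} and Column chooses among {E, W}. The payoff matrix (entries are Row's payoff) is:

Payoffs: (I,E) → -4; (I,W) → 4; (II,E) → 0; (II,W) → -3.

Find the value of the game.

-12/11

Row minima: I → -4, II → -3; maximin = -3.
Column maxima: E → 0, W → 4; minimax = 0.
-3 ≠ 0, so there is no saddle point; optimal play is mixed.
Let Row play I with probability p. Expected payoff against E: (-4)p + 0(1−p) = −4p; against W: 4p + (-3)(1−p) = 7p − 3.
Setting these equal: −4p = 7p − 3 ⇒ −11p = -3 ⇒ p = 3/11, and the value is (-4)·(3/11) = -12/11.
For Column: with q = P(E), equating I's and II's payoffs gives −8q + 4 = 3q − 3 ⇒ q = 7/11.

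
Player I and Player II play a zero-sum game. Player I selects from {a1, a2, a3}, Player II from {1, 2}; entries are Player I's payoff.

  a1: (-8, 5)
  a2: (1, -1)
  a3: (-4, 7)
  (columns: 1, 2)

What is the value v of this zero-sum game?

3/13

Row minima: a1 → -8, a2 → -1, a3 → -4; maximin = -1.
Column maxima: 1 → 1, 2 → 7; minimax = 1.
-1 ≠ 1, so there is no saddle point; optimal play is mixed.
a1 is strictly dominated by a3, so Player I never plays it.
On the remaining 2×2 (a2, a3 vs 1, 2):
Let Player I play a2 with probability p. Expected payoff against 1: 1p + (-4)(1−p) = 5p − 4; against 2: (-1)p + 7(1−p) = −8p + 7.
Setting these equal: 5p − 4 = −8p + 7 ⇒ 13p = 11 ⇒ p = 11/13, and the value is (5)·(11/13) − 4 = 3/13.
For Player II: with q = P(1), equating a2's and a3's payoffs gives 2q − 1 = −11q + 7 ⇒ q = 8/13.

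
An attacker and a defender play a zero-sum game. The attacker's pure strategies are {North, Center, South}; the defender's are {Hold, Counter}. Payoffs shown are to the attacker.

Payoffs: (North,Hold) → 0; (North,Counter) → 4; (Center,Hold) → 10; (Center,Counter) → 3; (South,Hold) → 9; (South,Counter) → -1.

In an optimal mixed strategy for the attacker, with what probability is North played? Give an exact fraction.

7/11

Row minima: North → 0, Center → 3, South → -1; maximin = 3.
Column maxima: Hold → 10, Counter → 4; minimax = 4.
3 ≠ 4, so there is no saddle point; optimal play is mixed.
South is strictly dominated by Center, so the attacker never plays it.
On the remaining 2×2 (North, Center vs Hold, Counter):
Let the attacker play North with probability p. Expected payoff against Hold: 0p + 10(1−p) = −10p + 10; against Counter: 4p + 3(1−p) = p + 3.
Setting these equal: −10p + 10 = p + 3 ⇒ −11p = -7 ⇒ p = 7/11, and the value is (-10)·(7/11) + 10 = 40/11.
For the defender: with q = P(Hold), equating North's and Center's payoffs gives −4q + 4 = 7q + 3 ⇒ q = 1/11.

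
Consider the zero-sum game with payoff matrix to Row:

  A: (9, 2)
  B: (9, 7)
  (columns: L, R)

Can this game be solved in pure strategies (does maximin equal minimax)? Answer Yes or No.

Yes

Row minima: A → 2, B → 7; maximin = 7.
Column maxima: L → 9, R → 7; minimax = 7.
maximin = minimax = 7, so a saddle point exists.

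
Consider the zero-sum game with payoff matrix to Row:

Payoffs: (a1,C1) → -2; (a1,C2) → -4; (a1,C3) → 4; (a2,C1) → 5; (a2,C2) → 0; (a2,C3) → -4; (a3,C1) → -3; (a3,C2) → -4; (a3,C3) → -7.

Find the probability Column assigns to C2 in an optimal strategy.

2/3

Row minima: a1 → -4, a2 → -4, a3 → -7; maximin = -4.
Column maxima: C1 → 5, C2 → 0, C3 → 4; minimax = 0.
-4 ≠ 0, so there is no saddle point; optimal play is mixed.
a3 is strictly dominated by a2, so Row never plays it.
C1 is strictly dominated by C2 (it gives Row strictly more in every row), so Column never plays it.
On the remaining 2×2 (a1, a2 vs C2, C3):
Let Row play a1 with probability p. Expected payoff against C2: (-4)p + 0(1−p) = −4p; against C3: 4p + (-4)(1−p) = 8p − 4.
Setting these equal: −4p = 8p − 4 ⇒ −12p = -4 ⇒ p = 1/3, and the value is (-4)·(1/3) = -4/3.
For Column: with q = P(C2), equating a1's and a2's payoffs gives −8q + 4 = 4q − 4 ⇒ q = 2/3.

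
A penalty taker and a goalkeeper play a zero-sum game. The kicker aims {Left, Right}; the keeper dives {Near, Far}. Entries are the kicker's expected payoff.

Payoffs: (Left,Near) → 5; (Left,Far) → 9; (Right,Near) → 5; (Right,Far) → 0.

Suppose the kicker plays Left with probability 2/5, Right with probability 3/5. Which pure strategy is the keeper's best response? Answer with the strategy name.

If the keeper plays Near, the kicker's expected payoff is (2/5)·5 + (3/5)·5 = 5.
If the keeper plays Far, the kicker's expected payoff is (2/5)·9 + (3/5)·0 = 18/5.
The keeper minimizes the kicker's payoff; the smallest is 18/5, so the best response is Far.

Far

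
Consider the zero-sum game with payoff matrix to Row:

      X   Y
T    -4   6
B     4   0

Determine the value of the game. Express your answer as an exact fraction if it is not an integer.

12/7

Row minima: T → -4, B → 0; maximin = 0.
Column maxima: X → 4, Y → 6; minimax = 4.
0 ≠ 4, so there is no saddle point; optimal play is mixed.
Let Row play T with probability p. Expected payoff against X: (-4)p + 4(1−p) = −8p + 4; against Y: 6p + 0(1−p) = 6p.
Setting these equal: −8p + 4 = 6p ⇒ −14p = -4 ⇒ p = 2/7, and the value is (-8)·(2/7) + 4 = 12/7.
For Column: with q = P(X), equating T's and B's payoffs gives −10q + 6 = 4q ⇒ q = 3/7.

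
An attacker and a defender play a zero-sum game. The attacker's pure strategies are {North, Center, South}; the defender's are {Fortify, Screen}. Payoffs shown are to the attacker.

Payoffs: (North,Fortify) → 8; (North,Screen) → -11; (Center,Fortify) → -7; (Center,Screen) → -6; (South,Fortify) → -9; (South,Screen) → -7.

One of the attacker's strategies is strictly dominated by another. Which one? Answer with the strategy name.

Center gives a strictly higher payoff than South against every column: -7 > -9, -6 > -7.
So South is strictly dominated and the attacker never plays it.

South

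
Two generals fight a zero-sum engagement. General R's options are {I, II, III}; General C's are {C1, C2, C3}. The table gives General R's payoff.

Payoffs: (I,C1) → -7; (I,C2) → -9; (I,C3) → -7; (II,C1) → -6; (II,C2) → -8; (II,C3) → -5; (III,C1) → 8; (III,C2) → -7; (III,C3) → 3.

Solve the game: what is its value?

-7

Row minima: I → -9, II → -8, III → -7; maximin = -7.
Column maxima: C1 → 8, C2 → -7, C3 → 3; minimax = -7.
Since maximin = minimax = -7, there is a saddle point and the value is -7.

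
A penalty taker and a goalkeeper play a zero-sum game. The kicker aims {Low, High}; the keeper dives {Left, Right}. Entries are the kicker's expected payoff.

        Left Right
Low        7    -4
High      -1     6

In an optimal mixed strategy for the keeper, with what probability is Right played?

Row minima: Low → -4, High → -1; maximin = -1.
Column maxima: Left → 7, Right → 6; minimax = 6.
-1 ≠ 6, so there is no saddle point; optimal play is mixed.
Let the kicker play Low with probability p. Expected payoff against Left: 7p + (-1)(1−p) = 8p − 1; against Right: (-4)p + 6(1−p) = −10p + 6.
Setting these equal: 8p − 1 = −10p + 6 ⇒ 18p = 7 ⇒ p = 7/18, and the value is (8)·(7/18) − 1 = 19/9.
For the keeper: with q = P(Left), equating Low's and High's payoffs gives 11q − 4 = −7q + 6 ⇒ q = 5/9.

4/9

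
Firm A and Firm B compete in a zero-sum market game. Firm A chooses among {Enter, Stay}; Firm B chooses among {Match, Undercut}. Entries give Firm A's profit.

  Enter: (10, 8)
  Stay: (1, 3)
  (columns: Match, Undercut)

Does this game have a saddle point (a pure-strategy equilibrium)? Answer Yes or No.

Yes

Row minima: Enter → 8, Stay → 1; maximin = 8.
Column maxima: Match → 10, Undercut → 8; minimax = 8.
maximin = minimax = 8, so a saddle point exists.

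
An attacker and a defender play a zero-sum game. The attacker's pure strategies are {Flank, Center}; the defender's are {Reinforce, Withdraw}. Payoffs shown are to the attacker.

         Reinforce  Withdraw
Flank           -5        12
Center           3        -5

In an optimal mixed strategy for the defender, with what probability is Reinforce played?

Row minima: Flank → -5, Center → -5; maximin = -5.
Column maxima: Reinforce → 3, Withdraw → 12; minimax = 3.
-5 ≠ 3, so there is no saddle point; optimal play is mixed.
Let the attacker play Flank with probability p. Expected payoff against Reinforce: (-5)p + 3(1−p) = −8p + 3; against Withdraw: 12p + (-5)(1−p) = 17p − 5.
Setting these equal: −8p + 3 = 17p − 5 ⇒ −25p = -8 ⇒ p = 8/25, and the value is (-8)·(8/25) + 3 = 11/25.
For the defender: with q = P(Reinforce), equating Flank's and Center's payoffs gives −17q + 12 = 8q − 5 ⇒ q = 17/25.

17/25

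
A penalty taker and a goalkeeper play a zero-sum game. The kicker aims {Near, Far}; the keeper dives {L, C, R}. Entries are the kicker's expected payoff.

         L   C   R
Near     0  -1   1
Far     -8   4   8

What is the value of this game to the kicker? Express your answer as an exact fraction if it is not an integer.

Row minima: Near → -1, Far → -8; maximin = -1.
Column maxima: L → 0, C → 4, R → 8; minimax = 0.
-1 ≠ 0, so there is no saddle point; optimal play is mixed.
R is strictly dominated by L (it gives the kicker strictly more in every row), so the keeper never plays it.
On the remaining 2×2 (Near, Far vs L, C):
Let the kicker play Near with probability p. Expected payoff against L: 0p + (-8)(1−p) = 8p − 8; against C: (-1)p + 4(1−p) = −5p + 4.
Setting these equal: 8p − 8 = −5p + 4 ⇒ 13p = 12 ⇒ p = 12/13, and the value is (8)·(12/13) − 8 = -8/13.
For the keeper: with q = P(L), equating Near's and Far's payoffs gives q − 1 = −12q + 4 ⇒ q = 5/13.

-8/13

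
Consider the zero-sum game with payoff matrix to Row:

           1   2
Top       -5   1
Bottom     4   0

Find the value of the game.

2/5

Row minima: Top → -5, Bottom → 0; maximin = 0.
Column maxima: 1 → 4, 2 → 1; minimax = 1.
0 ≠ 1, so there is no saddle point; optimal play is mixed.
Let Row play Top with probability p. Expected payoff against 1: (-5)p + 4(1−p) = −9p + 4; against 2: 1p + 0(1−p) = p.
Setting these equal: −9p + 4 = p ⇒ −10p = -4 ⇒ p = 2/5, and the value is (-9)·(2/5) + 4 = 2/5.
For Column: with q = P(1), equating Top's and Bottom's payoffs gives −6q + 1 = 4q ⇒ q = 1/10.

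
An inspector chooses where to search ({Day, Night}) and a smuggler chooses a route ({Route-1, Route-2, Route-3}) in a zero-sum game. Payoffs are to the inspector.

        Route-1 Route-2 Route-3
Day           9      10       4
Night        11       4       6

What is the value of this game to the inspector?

11/2

Row minima: Day → 4, Night → 4; maximin = 4.
Column maxima: Route-1 → 11, Route-2 → 10, Route-3 → 6; minimax = 6.
4 ≠ 6, so there is no saddle point; optimal play is mixed.
Route-1 is strictly dominated by Route-3 (it gives the inspector strictly more in every row), so the smuggler never plays it.
On the remaining 2×2 (Day, Night vs Route-2, Route-3):
Let the inspector play Day with probability p. Expected payoff against Route-2: 10p + 4(1−p) = 6p + 4; against Route-3: 4p + 6(1−p) = −2p + 6.
Setting these equal: 6p + 4 = −2p + 6 ⇒ 8p = 2 ⇒ p = 1/4, and the value is (6)·(1/4) + 4 = 11/2.
For the smuggler: with q = P(Route-2), equating Day's and Night's payoffs gives 6q + 4 = −2q + 6 ⇒ q = 1/4.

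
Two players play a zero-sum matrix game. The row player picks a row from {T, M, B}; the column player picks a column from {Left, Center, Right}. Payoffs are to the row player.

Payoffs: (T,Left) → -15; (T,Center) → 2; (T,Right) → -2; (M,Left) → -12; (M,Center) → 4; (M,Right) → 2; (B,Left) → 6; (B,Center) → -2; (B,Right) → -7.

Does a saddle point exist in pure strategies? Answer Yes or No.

Row minima: T → -15, M → -12, B → -7; maximin = -7.
Column maxima: Left → 6, Center → 4, Right → 2; minimax = 2.
-7 ≠ 2, so no pure-strategy equilibrium exists.

No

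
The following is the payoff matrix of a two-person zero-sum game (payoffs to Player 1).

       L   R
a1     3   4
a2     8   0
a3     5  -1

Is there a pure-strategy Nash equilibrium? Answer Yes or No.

No

Row minima: a1 → 3, a2 → 0, a3 → -1; maximin = 3.
Column maxima: L → 8, R → 4; minimax = 4.
3 ≠ 4, so no pure-strategy equilibrium exists.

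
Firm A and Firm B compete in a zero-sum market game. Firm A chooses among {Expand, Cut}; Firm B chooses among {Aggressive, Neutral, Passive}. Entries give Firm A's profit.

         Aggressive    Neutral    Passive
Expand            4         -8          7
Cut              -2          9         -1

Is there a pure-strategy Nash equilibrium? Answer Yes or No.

No

Row minima: Expand → -8, Cut → -2; maximin = -2.
Column maxima: Aggressive → 4, Neutral → 9, Passive → 7; minimax = 4.
-2 ≠ 4, so no pure-strategy equilibrium exists.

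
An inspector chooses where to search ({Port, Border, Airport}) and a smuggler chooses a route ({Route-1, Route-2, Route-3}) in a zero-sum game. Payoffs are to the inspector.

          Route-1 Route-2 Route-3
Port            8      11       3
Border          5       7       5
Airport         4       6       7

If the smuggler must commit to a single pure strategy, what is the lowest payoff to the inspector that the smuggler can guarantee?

Column maxima: Route-1 → 8, Route-2 → 11, Route-3 → 7.
The smallest of these is 7.

7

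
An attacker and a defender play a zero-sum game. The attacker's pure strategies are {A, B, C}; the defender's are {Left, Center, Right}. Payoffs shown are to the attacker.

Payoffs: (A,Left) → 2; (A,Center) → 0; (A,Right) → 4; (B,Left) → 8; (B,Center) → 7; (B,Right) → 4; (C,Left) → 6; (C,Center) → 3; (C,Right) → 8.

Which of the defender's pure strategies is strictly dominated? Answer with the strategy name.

Left

Center holds the attacker's payoff strictly below Left in every row: 0 < 2, 7 < 8, 3 < 6.
So Left is strictly dominated for the defender.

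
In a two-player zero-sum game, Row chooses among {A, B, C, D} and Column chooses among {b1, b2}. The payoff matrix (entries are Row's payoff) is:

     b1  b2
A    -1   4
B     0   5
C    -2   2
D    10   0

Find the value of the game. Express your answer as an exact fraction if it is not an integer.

Row minima: A → -1, B → 0, C → -2, D → 0; maximin = 0.
Column maxima: b1 → 10, b2 → 5; minimax = 5.
0 ≠ 5, so there is no saddle point; optimal play is mixed.
A is strictly dominated by B, so Row never plays it.
C is strictly dominated by B, so Row never plays it.
On the remaining 2×2 (B, D vs b1, b2):
Let Row play B with probability p. Expected payoff against b1: 0p + 10(1−p) = −10p + 10; against b2: 5p + 0(1−p) = 5p.
Setting these equal: −10p + 10 = 5p ⇒ −15p = -10 ⇒ p = 2/3, and the value is (-10)·(2/3) + 10 = 10/3.
For Column: with q = P(b1), equating B's and D's payoffs gives −5q + 5 = 10q ⇒ q = 1/3.

10/3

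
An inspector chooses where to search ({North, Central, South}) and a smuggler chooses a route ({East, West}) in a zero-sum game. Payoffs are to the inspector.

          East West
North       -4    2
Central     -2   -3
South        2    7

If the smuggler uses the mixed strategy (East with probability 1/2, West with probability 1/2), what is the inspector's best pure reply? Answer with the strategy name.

South

Expected payoff of North: (1/2)·(-4) + (1/2)·2 = -1.
Expected payoff of Central: (1/2)·(-2) + (1/2)·(-3) = -5/2.
Expected payoff of South: (1/2)·2 + (1/2)·7 = 9/2.
The largest is 9/2, so the inspector's best response is South.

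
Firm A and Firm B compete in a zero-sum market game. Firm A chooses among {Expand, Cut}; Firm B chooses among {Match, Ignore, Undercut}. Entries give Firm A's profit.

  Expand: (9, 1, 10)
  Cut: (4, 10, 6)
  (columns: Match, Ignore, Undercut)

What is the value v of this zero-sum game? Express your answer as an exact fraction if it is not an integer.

Row minima: Expand → 1, Cut → 4; maximin = 4.
Column maxima: Match → 9, Ignore → 10, Undercut → 10; minimax = 9.
4 ≠ 9, so there is no saddle point; optimal play is mixed.
Undercut is strictly dominated by Match (it gives Firm A strictly more in every row), so Firm B never plays it.
On the remaining 2×2 (Expand, Cut vs Match, Ignore):
Let Firm A play Expand with probability p. Expected payoff against Match: 9p + 4(1−p) = 5p + 4; against Ignore: 1p + 10(1−p) = −9p + 10.
Setting these equal: 5p + 4 = −9p + 10 ⇒ 14p = 6 ⇒ p = 3/7, and the value is (5)·(3/7) + 4 = 43/7.
For Firm B: with q = P(Match), equating Expand's and Cut's payoffs gives 8q + 1 = −6q + 10 ⇒ q = 9/14.

43/7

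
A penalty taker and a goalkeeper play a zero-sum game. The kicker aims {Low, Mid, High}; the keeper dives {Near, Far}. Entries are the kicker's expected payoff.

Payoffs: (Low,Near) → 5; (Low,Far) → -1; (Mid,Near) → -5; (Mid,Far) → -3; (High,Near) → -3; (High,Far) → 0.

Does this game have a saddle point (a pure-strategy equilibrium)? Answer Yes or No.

Row minima: Low → -1, Mid → -5, High → -3; maximin = -1.
Column maxima: Near → 5, Far → 0; minimax = 0.
-1 ≠ 0, so no pure-strategy equilibrium exists.

No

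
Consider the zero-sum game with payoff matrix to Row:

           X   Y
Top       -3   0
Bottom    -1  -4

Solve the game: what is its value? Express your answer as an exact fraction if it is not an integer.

-2

Row minima: Top → -3, Bottom → -4; maximin = -3.
Column maxima: X → -1, Y → 0; minimax = -1.
-3 ≠ -1, so there is no saddle point; optimal play is mixed.
Let Row play Top with probability p. Expected payoff against X: (-3)p + (-1)(1−p) = −2p − 1; against Y: 0p + (-4)(1−p) = 4p − 4.
Setting these equal: −2p − 1 = 4p − 4 ⇒ −6p = -3 ⇒ p = 1/2, and the value is (-2)·(1/2) − 1 = -2.
For Column: with q = P(X), equating Top's and Bottom's payoffs gives −3q = 3q − 4 ⇒ q = 2/3.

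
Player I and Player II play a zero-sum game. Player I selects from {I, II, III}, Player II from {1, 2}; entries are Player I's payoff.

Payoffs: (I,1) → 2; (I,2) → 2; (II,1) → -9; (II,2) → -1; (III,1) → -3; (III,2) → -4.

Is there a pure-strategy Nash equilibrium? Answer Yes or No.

Row minima: I → 2, II → -9, III → -4; maximin = 2.
Column maxima: 1 → 2, 2 → 2; minimax = 2.
maximin = minimax = 2, so a saddle point exists.

Yes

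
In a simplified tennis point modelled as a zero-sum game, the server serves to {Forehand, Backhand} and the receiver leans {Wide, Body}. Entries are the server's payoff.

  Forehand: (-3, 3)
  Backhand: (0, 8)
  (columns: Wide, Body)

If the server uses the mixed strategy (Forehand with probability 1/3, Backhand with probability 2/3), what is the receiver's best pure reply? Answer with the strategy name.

Wide

If the receiver plays Wide, the server's expected payoff is (1/3)·(-3) + (2/3)·0 = -1.
If the receiver plays Body, the server's expected payoff is (1/3)·3 + (2/3)·8 = 19/3.
The receiver minimizes the server's payoff; the smallest is -1, so the best response is Wide.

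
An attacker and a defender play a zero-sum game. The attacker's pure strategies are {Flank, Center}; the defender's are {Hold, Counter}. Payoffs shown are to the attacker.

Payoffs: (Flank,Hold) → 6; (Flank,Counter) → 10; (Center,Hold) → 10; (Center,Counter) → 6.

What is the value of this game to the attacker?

Row minima: Flank → 6, Center → 6; maximin = 6.
Column maxima: Hold → 10, Counter → 10; minimax = 10.
6 ≠ 10, so there is no saddle point; optimal play is mixed.
Let the attacker play Flank with probability p. Expected payoff against Hold: 6p + 10(1−p) = −4p + 10; against Counter: 10p + 6(1−p) = 4p + 6.
Setting these equal: −4p + 10 = 4p + 6 ⇒ −8p = -4 ⇒ p = 1/2, and the value is (-4)·(1/2) + 10 = 8.
For the defender: with q = P(Hold), equating Flank's and Center's payoffs gives −4q + 10 = 4q + 6 ⇒ q = 1/2.

8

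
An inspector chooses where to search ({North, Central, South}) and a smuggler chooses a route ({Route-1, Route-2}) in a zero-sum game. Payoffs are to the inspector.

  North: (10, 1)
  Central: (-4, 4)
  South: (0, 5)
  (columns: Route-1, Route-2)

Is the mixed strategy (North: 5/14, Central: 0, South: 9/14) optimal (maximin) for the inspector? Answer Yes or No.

Yes

Against Route-1 this mix gives (5/14)·10 + (9/14)·0 = 25/7.
Against Route-2 this mix gives (5/14)·1 + (9/14)·5 = 25/7.
All of the smuggler's active replies (Route-1, Route-2) yield 25/7, and no column does worse for the inspector. The mix makes the smuggler indifferent and guarantees 25/7, so it is optimal.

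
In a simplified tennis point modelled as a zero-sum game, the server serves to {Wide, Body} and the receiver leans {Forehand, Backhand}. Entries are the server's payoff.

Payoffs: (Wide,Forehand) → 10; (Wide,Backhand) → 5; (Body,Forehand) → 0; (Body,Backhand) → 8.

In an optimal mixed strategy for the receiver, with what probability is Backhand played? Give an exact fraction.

10/13

Row minima: Wide → 5, Body → 0; maximin = 5.
Column maxima: Forehand → 10, Backhand → 8; minimax = 8.
5 ≠ 8, so there is no saddle point; optimal play is mixed.
Let the server play Wide with probability p. Expected payoff against Forehand: 10p + 0(1−p) = 10p; against Backhand: 5p + 8(1−p) = −3p + 8.
Setting these equal: 10p = −3p + 8 ⇒ 13p = 8 ⇒ p = 8/13, and the value is (10)·(8/13) = 80/13.
For the receiver: with q = P(Forehand), equating Wide's and Body's payoffs gives 5q + 5 = −8q + 8 ⇒ q = 3/13.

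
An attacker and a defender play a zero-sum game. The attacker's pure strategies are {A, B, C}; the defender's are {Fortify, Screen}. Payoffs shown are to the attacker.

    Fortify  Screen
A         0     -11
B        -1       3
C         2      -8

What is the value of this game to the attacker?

Row minima: A → -11, B → -1, C → -8; maximin = -1.
Column maxima: Fortify → 2, Screen → 3; minimax = 2.
-1 ≠ 2, so there is no saddle point; optimal play is mixed.
A is strictly dominated by C, so the attacker never plays it.
On the remaining 2×2 (B, C vs Fortify, Screen):
Let the attacker play B with probability p. Expected payoff against Fortify: (-1)p + 2(1−p) = −3p + 2; against Screen: 3p + (-8)(1−p) = 11p − 8.
Setting these equal: −3p + 2 = 11p − 8 ⇒ −14p = -10 ⇒ p = 5/7, and the value is (-3)·(5/7) + 2 = -1/7.
For the defender: with q = P(Fortify), equating B's and C's payoffs gives −4q + 3 = 10q − 8 ⇒ q = 11/14.

-1/7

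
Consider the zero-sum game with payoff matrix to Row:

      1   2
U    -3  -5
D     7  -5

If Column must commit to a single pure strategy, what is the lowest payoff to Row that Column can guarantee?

-5

Column maxima: 1 → 7, 2 → -5.
The smallest of these is -5.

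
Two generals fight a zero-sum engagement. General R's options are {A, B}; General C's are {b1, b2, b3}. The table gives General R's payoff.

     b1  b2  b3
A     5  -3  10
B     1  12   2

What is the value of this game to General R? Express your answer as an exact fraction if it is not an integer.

Row minima: A → -3, B → 1; maximin = 1.
Column maxima: b1 → 5, b2 → 12, b3 → 10; minimax = 5.
1 ≠ 5, so there is no saddle point; optimal play is mixed.
b3 is strictly dominated by b1 (it gives General R strictly more in every row), so General C never plays it.
On the remaining 2×2 (A, B vs b1, b2):
Let General R play A with probability p. Expected payoff against b1: 5p + 1(1−p) = 4p + 1; against b2: (-3)p + 12(1−p) = −15p + 12.
Setting these equal: 4p + 1 = −15p + 12 ⇒ 19p = 11 ⇒ p = 11/19, and the value is (4)·(11/19) + 1 = 63/19.
For General C: with q = P(b1), equating A's and B's payoffs gives 8q − 3 = −11q + 12 ⇒ q = 15/19.

63/19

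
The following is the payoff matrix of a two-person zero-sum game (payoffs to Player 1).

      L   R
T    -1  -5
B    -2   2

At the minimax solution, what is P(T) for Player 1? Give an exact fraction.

Row minima: T → -5, B → -2; maximin = -2.
Column maxima: L → -1, R → 2; minimax = -1.
-2 ≠ -1, so there is no saddle point; optimal play is mixed.
Let Player 1 play T with probability p. Expected payoff against L: (-1)p + (-2)(1−p) = p − 2; against R: (-5)p + 2(1−p) = −7p + 2.
Setting these equal: p − 2 = −7p + 2 ⇒ 8p = 4 ⇒ p = 1/2, and the value is (1)·(1/2) − 2 = -3/2.
For Player 2: with q = P(L), equating T's and B's payoffs gives 4q − 5 = −4q + 2 ⇒ q = 7/8.

1/2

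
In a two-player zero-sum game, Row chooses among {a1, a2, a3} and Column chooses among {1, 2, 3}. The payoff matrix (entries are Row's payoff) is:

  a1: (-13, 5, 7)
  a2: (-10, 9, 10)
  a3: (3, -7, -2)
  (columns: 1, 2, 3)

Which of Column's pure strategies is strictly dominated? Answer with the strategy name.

2 holds Row's payoff strictly below 3 in every row: 5 < 7, 9 < 10, -7 < -2.
So 3 is strictly dominated for Column.

3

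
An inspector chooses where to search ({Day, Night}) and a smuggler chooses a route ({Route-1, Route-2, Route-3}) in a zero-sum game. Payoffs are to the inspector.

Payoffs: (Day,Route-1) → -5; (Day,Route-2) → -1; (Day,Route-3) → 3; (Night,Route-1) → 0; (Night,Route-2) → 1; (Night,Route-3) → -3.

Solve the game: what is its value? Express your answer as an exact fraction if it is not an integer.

-15/11

Row minima: Day → -5, Night → -3; maximin = -3.
Column maxima: Route-1 → 0, Route-2 → 1, Route-3 → 3; minimax = 0.
-3 ≠ 0, so there is no saddle point; optimal play is mixed.
Route-2 is strictly dominated by Route-1 (it gives the inspector strictly more in every row), so the smuggler never plays it.
On the remaining 2×2 (Day, Night vs Route-1, Route-3):
Let the inspector play Day with probability p. Expected payoff against Route-1: (-5)p + 0(1−p) = −5p; against Route-3: 3p + (-3)(1−p) = 6p − 3.
Setting these equal: −5p = 6p − 3 ⇒ −11p = -3 ⇒ p = 3/11, and the value is (-5)·(3/11) = -15/11.
For the smuggler: with q = P(Route-1), equating Day's and Night's payoffs gives −8q + 3 = 3q − 3 ⇒ q = 6/11.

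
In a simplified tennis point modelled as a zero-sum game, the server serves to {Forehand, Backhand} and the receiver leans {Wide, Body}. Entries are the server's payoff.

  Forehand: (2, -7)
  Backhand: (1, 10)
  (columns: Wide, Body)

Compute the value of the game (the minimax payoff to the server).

Row minima: Forehand → -7, Backhand → 1; maximin = 1.
Column maxima: Wide → 2, Body → 10; minimax = 2.
1 ≠ 2, so there is no saddle point; optimal play is mixed.
Let the server play Forehand with probability p. Expected payoff against Wide: 2p + 1(1−p) = p + 1; against Body: (-7)p + 10(1−p) = −17p + 10.
Setting these equal: p + 1 = −17p + 10 ⇒ 18p = 9 ⇒ p = 1/2, and the value is (1)·(1/2) + 1 = 3/2.
For the receiver: with q = P(Wide), equating Forehand's and Backhand's payoffs gives 9q − 7 = −9q + 10 ⇒ q = 17/18.

3/2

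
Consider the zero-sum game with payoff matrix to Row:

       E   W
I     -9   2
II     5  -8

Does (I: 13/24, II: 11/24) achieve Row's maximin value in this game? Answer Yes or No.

Against E this mix gives (13/24)·(-9) + (11/24)·5 = -31/12.
Against W this mix gives (13/24)·2 + (11/24)·(-8) = -31/12.
All of Column's active replies (E, W) yield -31/12, and no column does worse for Row. The mix makes Column indifferent and guarantees -31/12, so it is optimal.

Yes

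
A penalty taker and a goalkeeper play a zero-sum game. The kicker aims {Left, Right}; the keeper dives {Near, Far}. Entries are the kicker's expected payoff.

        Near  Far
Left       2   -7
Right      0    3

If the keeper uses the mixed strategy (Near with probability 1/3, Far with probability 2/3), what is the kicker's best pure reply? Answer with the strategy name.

Right

Expected payoff of Left: (1/3)·2 + (2/3)·(-7) = -4.
Expected payoff of Right: (1/3)·0 + (2/3)·3 = 2.
The largest is 2, so the kicker's best response is Right.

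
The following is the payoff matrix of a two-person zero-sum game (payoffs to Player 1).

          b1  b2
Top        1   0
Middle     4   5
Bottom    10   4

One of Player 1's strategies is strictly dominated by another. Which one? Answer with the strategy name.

Top

Middle gives a strictly higher payoff than Top against every column: 4 > 1, 5 > 0.
So Top is strictly dominated and Player 1 never plays it.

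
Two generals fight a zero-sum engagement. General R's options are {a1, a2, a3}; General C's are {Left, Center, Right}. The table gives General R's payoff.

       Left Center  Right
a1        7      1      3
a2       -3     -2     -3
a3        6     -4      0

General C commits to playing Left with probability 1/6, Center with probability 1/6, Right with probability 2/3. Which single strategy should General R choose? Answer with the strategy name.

Expected payoff of a1: (1/6)·7 + (1/6)·1 + (2/3)·3 = 10/3.
Expected payoff of a2: (1/6)·(-3) + (1/6)·(-2) + (2/3)·(-3) = -17/6.
Expected payoff of a3: (1/6)·6 + (1/6)·(-4) + (2/3)·0 = 1/3.
The largest is 10/3, so General R's best response is a1.

a1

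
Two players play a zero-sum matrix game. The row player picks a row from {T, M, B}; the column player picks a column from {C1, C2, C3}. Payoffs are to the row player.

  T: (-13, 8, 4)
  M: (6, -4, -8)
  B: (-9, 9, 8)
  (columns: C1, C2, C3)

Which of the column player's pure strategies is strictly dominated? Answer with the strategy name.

C2

C3 holds the row player's payoff strictly below C2 in every row: 4 < 8, -8 < -4, 8 < 9.
So C2 is strictly dominated for the column player.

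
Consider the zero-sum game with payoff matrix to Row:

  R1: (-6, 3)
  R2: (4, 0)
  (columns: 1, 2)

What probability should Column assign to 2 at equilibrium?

10/13

Row minima: R1 → -6, R2 → 0; maximin = 0.
Column maxima: 1 → 4, 2 → 3; minimax = 3.
0 ≠ 3, so there is no saddle point; optimal play is mixed.
Let Row play R1 with probability p. Expected payoff against 1: (-6)p + 4(1−p) = −10p + 4; against 2: 3p + 0(1−p) = 3p.
Setting these equal: −10p + 4 = 3p ⇒ −13p = -4 ⇒ p = 4/13, and the value is (-10)·(4/13) + 4 = 12/13.
For Column: with q = P(1), equating R1's and R2's payoffs gives −9q + 3 = 4q ⇒ q = 3/13.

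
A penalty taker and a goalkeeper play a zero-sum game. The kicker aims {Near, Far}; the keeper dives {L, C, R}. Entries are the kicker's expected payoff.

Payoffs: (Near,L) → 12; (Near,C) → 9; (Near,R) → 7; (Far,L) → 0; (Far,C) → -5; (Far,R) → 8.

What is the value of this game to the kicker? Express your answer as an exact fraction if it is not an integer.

Row minima: Near → 7, Far → -5; maximin = 7.
Column maxima: L → 12, C → 9, R → 8; minimax = 8.
7 ≠ 8, so there is no saddle point; optimal play is mixed.
L is strictly dominated by C (it gives the kicker strictly more in every row), so the keeper never plays it.
On the remaining 2×2 (Near, Far vs C, R):
Let the kicker play Near with probability p. Expected payoff against C: 9p + (-5)(1−p) = 14p − 5; against R: 7p + 8(1−p) = −p + 8.
Setting these equal: 14p − 5 = −p + 8 ⇒ 15p = 13 ⇒ p = 13/15, and the value is (14)·(13/15) − 5 = 107/15.
For the keeper: with q = P(C), equating Near's and Far's payoffs gives 2q + 7 = −13q + 8 ⇒ q = 1/15.

107/15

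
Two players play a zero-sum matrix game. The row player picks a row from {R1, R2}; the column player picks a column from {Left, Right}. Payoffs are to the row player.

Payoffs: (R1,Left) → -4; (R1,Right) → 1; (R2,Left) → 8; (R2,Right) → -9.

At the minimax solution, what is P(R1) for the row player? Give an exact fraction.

17/22

Row minima: R1 → -4, R2 → -9; maximin = -4.
Column maxima: Left → 8, Right → 1; minimax = 1.
-4 ≠ 1, so there is no saddle point; optimal play is mixed.
Let the row player play R1 with probability p. Expected payoff against Left: (-4)p + 8(1−p) = −12p + 8; against Right: 1p + (-9)(1−p) = 10p − 9.
Setting these equal: −12p + 8 = 10p − 9 ⇒ −22p = -17 ⇒ p = 17/22, and the value is (-12)·(17/22) + 8 = -14/11.
For the column player: with q = P(Left), equating R1's and R2's payoffs gives −5q + 1 = 17q − 9 ⇒ q = 5/11.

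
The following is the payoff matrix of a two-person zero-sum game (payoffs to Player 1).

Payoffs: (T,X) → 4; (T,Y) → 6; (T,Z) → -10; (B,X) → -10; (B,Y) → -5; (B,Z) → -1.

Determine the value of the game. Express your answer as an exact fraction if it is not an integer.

Row minima: T → -10, B → -10; maximin = -10.
Column maxima: X → 4, Y → 6, Z → -1; minimax = -1.
-10 ≠ -1, so there is no saddle point; optimal play is mixed.
Y is strictly dominated by X (it gives Player 1 strictly more in every row), so Player 2 never plays it.
On the remaining 2×2 (T, B vs X, Z):
Let Player 1 play T with probability p. Expected payoff against X: 4p + (-10)(1−p) = 14p − 10; against Z: (-10)p + (-1)(1−p) = −9p − 1.
Setting these equal: 14p − 10 = −9p − 1 ⇒ 23p = 9 ⇒ p = 9/23, and the value is (14)·(9/23) − 10 = -104/23.
For Player 2: with q = P(X), equating T's and B's payoffs gives 14q − 10 = −9q − 1 ⇒ q = 9/23.

-104/23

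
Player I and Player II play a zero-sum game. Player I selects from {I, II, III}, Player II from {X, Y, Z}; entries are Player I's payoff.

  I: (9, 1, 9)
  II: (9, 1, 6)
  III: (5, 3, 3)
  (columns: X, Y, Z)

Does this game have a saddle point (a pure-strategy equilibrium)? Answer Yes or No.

Yes

Row minima: I → 1, II → 1, III → 3; maximin = 3.
Column maxima: X → 9, Y → 3, Z → 9; minimax = 3.
maximin = minimax = 3, so a saddle point exists.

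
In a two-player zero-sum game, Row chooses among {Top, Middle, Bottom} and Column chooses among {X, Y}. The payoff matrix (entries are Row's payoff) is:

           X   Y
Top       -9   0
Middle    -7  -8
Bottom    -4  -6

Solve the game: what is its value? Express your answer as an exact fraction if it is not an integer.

-54/11

Row minima: Top → -9, Middle → -8, Bottom → -6; maximin = -6.
Column maxima: X → -4, Y → 0; minimax = -4.
-6 ≠ -4, so there is no saddle point; optimal play is mixed.
Middle is strictly dominated by Bottom, so Row never plays it.
On the remaining 2×2 (Top, Bottom vs X, Y):
Let Row play Top with probability p. Expected payoff against X: (-9)p + (-4)(1−p) = −5p − 4; against Y: 0p + (-6)(1−p) = 6p − 6.
Setting these equal: −5p − 4 = 6p − 6 ⇒ −11p = -2 ⇒ p = 2/11, and the value is (-5)·(2/11) − 4 = -54/11.
For Column: with q = P(X), equating Top's and Bottom's payoffs gives −9q = 2q − 6 ⇒ q = 6/11.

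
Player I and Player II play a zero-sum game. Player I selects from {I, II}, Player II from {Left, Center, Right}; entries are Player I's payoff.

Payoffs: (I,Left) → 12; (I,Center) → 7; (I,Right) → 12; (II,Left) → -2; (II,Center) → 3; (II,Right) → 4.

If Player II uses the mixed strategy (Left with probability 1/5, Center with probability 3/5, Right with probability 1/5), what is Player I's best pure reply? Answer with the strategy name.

Expected payoff of I: (1/5)·12 + (3/5)·7 + (1/5)·12 = 9.
Expected payoff of II: (1/5)·(-2) + (3/5)·3 + (1/5)·4 = 11/5.
The largest is 9, so Player I's best response is I.

I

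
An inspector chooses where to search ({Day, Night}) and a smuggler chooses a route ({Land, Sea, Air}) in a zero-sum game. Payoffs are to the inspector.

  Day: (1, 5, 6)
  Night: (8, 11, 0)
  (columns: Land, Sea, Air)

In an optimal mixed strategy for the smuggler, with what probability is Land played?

Row minima: Day → 1, Night → 0; maximin = 1.
Column maxima: Land → 8, Sea → 11, Air → 6; minimax = 6.
1 ≠ 6, so there is no saddle point; optimal play is mixed.
Sea is strictly dominated by Land (it gives the inspector strictly more in every row), so the smuggler never plays it.
On the remaining 2×2 (Day, Night vs Land, Air):
Let the inspector play Day with probability p. Expected payoff against Land: 1p + 8(1−p) = −7p + 8; against Air: 6p + 0(1−p) = 6p.
Setting these equal: −7p + 8 = 6p ⇒ −13p = -8 ⇒ p = 8/13, and the value is (-7)·(8/13) + 8 = 48/13.
For the smuggler: with q = P(Land), equating Day's and Night's payoffs gives −5q + 6 = 8q ⇒ q = 6/13.

6/13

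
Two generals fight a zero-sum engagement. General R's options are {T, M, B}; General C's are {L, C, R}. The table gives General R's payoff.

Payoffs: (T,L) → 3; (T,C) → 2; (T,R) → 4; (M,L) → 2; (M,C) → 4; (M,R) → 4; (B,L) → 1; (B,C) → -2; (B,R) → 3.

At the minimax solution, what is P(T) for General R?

2/3

Row minima: T → 2, M → 2, B → -2; maximin = 2.
Column maxima: L → 3, C → 4, R → 4; minimax = 3.
2 ≠ 3, so there is no saddle point; optimal play is mixed.
B is strictly dominated by T, so General R never plays it.
R is strictly dominated by L (it gives General R strictly more in every row), so General C never plays it.
On the remaining 2×2 (T, M vs L, C):
Let General R play T with probability p. Expected payoff against L: 3p + 2(1−p) = p + 2; against C: 2p + 4(1−p) = −2p + 4.
Setting these equal: p + 2 = −2p + 4 ⇒ 3p = 2 ⇒ p = 2/3, and the value is (1)·(2/3) + 2 = 8/3.
For General C: with q = P(L), equating T's and M's payoffs gives q + 2 = −2q + 4 ⇒ q = 2/3.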